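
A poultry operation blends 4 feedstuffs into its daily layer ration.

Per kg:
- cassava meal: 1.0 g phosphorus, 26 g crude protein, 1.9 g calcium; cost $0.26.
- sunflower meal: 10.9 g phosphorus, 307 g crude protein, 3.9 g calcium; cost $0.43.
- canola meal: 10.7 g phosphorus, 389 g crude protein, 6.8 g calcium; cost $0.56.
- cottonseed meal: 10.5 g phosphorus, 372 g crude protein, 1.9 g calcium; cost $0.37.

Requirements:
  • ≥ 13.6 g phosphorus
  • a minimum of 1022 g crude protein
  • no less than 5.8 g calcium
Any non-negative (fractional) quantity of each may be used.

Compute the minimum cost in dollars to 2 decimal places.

$1.04

This is a linear program. Let x1 = kg of cassava meal, x2 = kg of sunflower meal, x3 = kg of canola meal, x4 = kg of cottonseed meal.
Minimise 0.26x1 + 0.43x2 + 0.56x3 + 0.37x4 subject to:
  1x1 + 10.9x2 + 10.7x3 + 10.5x4 ≥ 13.6   (phosphorus)
  26x1 + 307x2 + 389x3 + 372x4 ≥ 1022   (crude protein)
  1.9x1 + 3.9x2 + 6.8x3 + 1.9x4 ≥ 5.8   (calcium)
  x1, x2, x3, x4 ≥ 0.
The minimum-cost mix takes nothing from cassava meal, sunflower meal — only canola meal, cottonseed meal. There the crude protein and calcium constraints are tight.
Optimal quantities: canola meal = 0.1205 kg, cottonseed meal = 2.621 kg.
Total cost: 0.56·0.1205 + 0.37·2.621 = 1.0373.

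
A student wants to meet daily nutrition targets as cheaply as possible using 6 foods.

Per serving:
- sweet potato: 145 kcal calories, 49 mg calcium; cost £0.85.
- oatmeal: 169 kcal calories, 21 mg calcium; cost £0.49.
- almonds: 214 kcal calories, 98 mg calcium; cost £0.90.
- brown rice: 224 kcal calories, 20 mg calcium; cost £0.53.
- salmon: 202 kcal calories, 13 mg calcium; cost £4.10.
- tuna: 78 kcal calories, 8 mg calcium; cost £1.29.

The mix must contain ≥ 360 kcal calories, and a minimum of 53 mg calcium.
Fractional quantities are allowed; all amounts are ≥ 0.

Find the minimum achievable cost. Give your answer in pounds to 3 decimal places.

£0.956

Let x1 = servings of sweet potato, x2 = servings of oatmeal, x3 = servings of almonds, x4 = servings of brown rice, x5 = servings of salmon, x6 = servings of tuna.
Minimise 0.85x1 + 0.49x2 + 0.9x3 + 0.53x4 + 4.1x5 + 1.29x6 with:
  145x1 + 169x2 + 214x3 + 224x4 + 202x5 + 78x6 ≥ 360   (calories)
  49x1 + 21x2 + 98x3 + 20x4 + 13x5 + 8x6 ≥ 53   (calcium)
  x1, x2, x3, x4, x5, x6 ≥ 0.
At the optimum only almonds, brown rice are positive (sweet potato, oatmeal, salmon, tuna = 0). The calories and calcium requirements are met with equality.
That vertex is x3 = 0.2644, x4 = 1.355.
Hence cost = 0.9·0.2644 + 0.53·1.355 = £0.95611.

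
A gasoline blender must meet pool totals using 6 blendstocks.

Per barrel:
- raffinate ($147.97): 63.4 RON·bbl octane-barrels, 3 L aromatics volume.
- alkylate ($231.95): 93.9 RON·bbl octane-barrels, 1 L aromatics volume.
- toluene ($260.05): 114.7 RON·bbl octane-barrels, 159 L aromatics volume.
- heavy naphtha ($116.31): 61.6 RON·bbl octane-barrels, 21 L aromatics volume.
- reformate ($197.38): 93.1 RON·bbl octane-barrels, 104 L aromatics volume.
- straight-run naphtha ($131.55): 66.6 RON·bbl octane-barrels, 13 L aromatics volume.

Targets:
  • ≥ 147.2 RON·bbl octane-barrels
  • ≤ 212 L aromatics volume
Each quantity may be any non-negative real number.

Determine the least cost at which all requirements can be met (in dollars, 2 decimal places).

Let x1 = barrels of raffinate, x2 = barrels of alkylate, x3 = barrels of toluene, x4 = barrels of heavy naphtha, x5 = barrels of reformate, x6 = barrels of straight-run naphtha.
Minimise 147.97x1 + 231.95x2 + 260.05x3 + 116.31x4 + 197.38x5 + 131.55x6 s.t.:
  63.4x1 + 93.9x2 + 114.7x3 + 61.6x4 + 93.1x5 + 66.6x6 ≥ 147.2   (octane-barrels)
  3x1 + 1x2 + 159x3 + 21x4 + 104x5 + 13x6 ≤ 212   (aromatics volume)
  x1, x2, x3, x4, x5, x6 ≥ 0.
The minimum-cost mix takes nothing from raffinate, alkylate, toluene, reformate, straight-run naphtha — only heavy naphtha. There the octane-barrels constraint is tight.
Solving gives x4 = 2.38961.
Hence cost = 116.31·2.38961 = $277.9355.

$277.94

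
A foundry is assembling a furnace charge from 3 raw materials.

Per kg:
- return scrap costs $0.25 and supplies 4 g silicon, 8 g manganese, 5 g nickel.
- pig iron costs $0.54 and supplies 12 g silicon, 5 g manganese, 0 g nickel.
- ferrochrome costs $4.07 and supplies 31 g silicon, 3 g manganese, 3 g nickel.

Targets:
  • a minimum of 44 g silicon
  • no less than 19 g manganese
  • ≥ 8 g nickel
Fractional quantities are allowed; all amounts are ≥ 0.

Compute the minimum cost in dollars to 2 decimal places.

Treat it as an LP. Let x1 = kg of return scrap, x2 = kg of pig iron, x3 = kg of ferrochrome.
Minimize 0.25x1 + 0.54x2 + 4.07x3 with:
  4x1 + 12x2 + 31x3 ≥ 44   (silicon)
  8x1 + 5x2 + 3x3 ≥ 19   (manganese)
  5x1 + 3x3 ≥ 8   (nickel)
  x1, x2, x3 ≥ 0.
The minimum-cost mix takes nothing from ferrochrome — only return scrap, pig iron. There the silicon and nickel constraints are tight.
So return scrap = 1.6 kg, pig iron = 3.133 kg.
Cost = 0.25·1.6 + 0.54·3.133 = 2.0918.

$2.09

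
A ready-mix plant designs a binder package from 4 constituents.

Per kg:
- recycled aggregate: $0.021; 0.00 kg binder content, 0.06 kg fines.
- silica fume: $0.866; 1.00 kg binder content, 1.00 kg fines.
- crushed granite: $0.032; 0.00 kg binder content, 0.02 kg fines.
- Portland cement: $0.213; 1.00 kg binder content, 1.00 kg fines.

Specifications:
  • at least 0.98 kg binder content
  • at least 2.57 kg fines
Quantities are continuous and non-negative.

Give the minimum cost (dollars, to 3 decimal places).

$0.547

This is a linear program. Let x1 = kg of recycled aggregate, x2 = kg of silica fume, x3 = kg of crushed granite, x4 = kg of Portland cement.
Minimize 0.021x1 + 0.866x2 + 0.032x3 + 0.213x4 s.t.:
  1x2 + 1x4 ≥ 0.98   (binder content)
  0.06x1 + 1x2 + 0.02x3 + 1x4 ≥ 2.57   (fines)
  x1, x2, x3, x4 ≥ 0.
The optimal basis is {Portland cement}; recycled aggregate, silica fume, crushed granite drop out. Binding constraint: fines.
Optimal quantities: Portland cement = 2.57 kg.
Cost = 0.213·2.57 = 0.54741.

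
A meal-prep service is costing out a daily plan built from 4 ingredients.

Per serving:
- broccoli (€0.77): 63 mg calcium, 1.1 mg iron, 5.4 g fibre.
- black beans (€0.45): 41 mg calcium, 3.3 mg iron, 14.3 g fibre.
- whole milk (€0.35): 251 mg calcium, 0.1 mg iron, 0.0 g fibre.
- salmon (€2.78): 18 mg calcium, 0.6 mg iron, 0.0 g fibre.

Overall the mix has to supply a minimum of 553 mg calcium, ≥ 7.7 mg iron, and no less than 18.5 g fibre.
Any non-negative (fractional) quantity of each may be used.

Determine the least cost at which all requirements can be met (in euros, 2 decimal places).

€1.67

Set it up as a linear program. Let x1 = servings of broccoli, x2 = servings of black beans, x3 = servings of whole milk, x4 = servings of salmon.
min 0.77x1 + 0.45x2 + 0.35x3 + 2.78x4 subject to:
  63x1 + 41x2 + 251x3 + 18x4 ≥ 553   (calcium)
  1.1x1 + 3.3x2 + 0.1x3 + 0.6x4 ≥ 7.7   (iron)
  5.4x1 + 14.3x2 ≥ 18.5   (fibre)
  x1, x2, x3, x4 ≥ 0.
At the optimum only black beans, whole milk are positive (broccoli, salmon = 0). There the calcium and iron constraints are tight.
Optimal quantities: black beans = 2.278 servings, whole milk = 1.831 servings.
Hence cost = 0.45·2.278 + 0.35·1.831 = €1.6660.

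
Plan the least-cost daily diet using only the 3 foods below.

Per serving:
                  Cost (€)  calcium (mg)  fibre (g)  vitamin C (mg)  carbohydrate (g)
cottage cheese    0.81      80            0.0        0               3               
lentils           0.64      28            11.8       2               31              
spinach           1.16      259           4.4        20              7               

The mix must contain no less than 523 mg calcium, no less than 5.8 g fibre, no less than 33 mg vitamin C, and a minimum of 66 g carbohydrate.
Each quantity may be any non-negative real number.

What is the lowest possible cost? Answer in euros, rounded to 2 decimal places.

Treat it as an LP. Let x1 = servings of cottage cheese, x2 = servings of lentils, x3 = servings of spinach.
Minimise 0.81x1 + 0.64x2 + 1.16x3 s.t.:
  80x1 + 28x2 + 259x3 ≥ 523   (calcium)
  11.8x2 + 4.4x3 ≥ 5.8   (fibre)
  2x2 + 20x3 ≥ 33   (vitamin C)
  3x1 + 31x2 + 7x3 ≥ 66   (carbohydrate)
  x1, x2, x3 ≥ 0.
The optimal basis is {lentils, spinach}; cottage cheese drops out. The calcium and carbohydrate requirements are met with equality.
Solving gives x2 = 1.7149, x3 = 1.8339.
Objective = 0.64·1.7149 + 1.16·1.8339 = 3.2249.

€3.22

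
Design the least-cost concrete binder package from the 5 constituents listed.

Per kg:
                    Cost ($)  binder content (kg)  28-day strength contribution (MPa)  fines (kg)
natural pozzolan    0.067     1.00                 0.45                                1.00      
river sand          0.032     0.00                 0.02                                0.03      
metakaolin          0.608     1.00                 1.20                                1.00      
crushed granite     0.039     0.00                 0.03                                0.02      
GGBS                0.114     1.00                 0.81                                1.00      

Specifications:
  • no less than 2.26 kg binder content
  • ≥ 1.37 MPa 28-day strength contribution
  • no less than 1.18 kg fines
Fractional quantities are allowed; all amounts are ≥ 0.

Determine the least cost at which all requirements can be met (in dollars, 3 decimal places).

Treat it as an LP. Let x1 = kg of natural pozzolan, x2 = kg of river sand, x3 = kg of metakaolin, x4 = kg of crushed granite, x5 = kg of GGBS.
min 0.067x1 + 0.032x2 + 0.608x3 + 0.039x4 + 0.114x5 subject to:
  1x1 + 1x3 + 1x5 ≥ 2.26   (binder content)
  0.45x1 + 0.02x2 + 1.2x3 + 0.03x4 + 0.81x5 ≥ 1.37   (28-day strength contribution)
  1x1 + 0.03x2 + 1x3 + 0.02x4 + 1x5 ≥ 1.18   (fines)
  x1, x2, x3, x4, x5 ≥ 0.
The cheapest feasible vertex uses only natural pozzolan, GGBS; river sand, metakaolin, crushed granite are not used. The binder content and 28-day strength contribution requirements are met with equality.
So natural pozzolan = 1.2794 kg, GGBS = 0.98056 kg.
Hence cost = 0.067·1.2794 + 0.114·0.98056 = $0.197504.

$0.198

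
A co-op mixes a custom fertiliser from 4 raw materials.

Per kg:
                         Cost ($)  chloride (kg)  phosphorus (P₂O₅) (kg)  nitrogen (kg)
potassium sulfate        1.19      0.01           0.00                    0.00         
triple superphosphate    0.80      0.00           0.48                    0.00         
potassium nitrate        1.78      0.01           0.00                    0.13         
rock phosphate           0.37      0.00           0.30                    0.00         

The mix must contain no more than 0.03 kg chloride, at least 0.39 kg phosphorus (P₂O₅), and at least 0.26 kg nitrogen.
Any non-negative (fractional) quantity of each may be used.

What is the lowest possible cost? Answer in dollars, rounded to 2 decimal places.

$4.04

This is a linear program. Let x1 = kg of potassium sulfate, x2 = kg of triple superphosphate, x3 = kg of potassium nitrate, x4 = kg of rock phosphate.
min 1.19x1 + 0.8x2 + 1.78x3 + 0.37x4 subject to:
  0.01x1 + 0.01x3 ≤ 0.03   (chloride)
  0.48x2 + 0.3x4 ≥ 0.39   (phosphorus (P₂O₅))
  0.13x3 ≥ 0.26   (nitrogen)
  x1, x2, x3, x4 ≥ 0.
The cheapest feasible vertex uses only potassium nitrate, rock phosphate; potassium sulfate, triple superphosphate are not used. The phosphorus (P₂O₅) and nitrogen requirements are met with equality.
That vertex is x3 = 2, x4 = 1.3.
Cost = 1.78·2 + 0.37·1.3 = 4.0410.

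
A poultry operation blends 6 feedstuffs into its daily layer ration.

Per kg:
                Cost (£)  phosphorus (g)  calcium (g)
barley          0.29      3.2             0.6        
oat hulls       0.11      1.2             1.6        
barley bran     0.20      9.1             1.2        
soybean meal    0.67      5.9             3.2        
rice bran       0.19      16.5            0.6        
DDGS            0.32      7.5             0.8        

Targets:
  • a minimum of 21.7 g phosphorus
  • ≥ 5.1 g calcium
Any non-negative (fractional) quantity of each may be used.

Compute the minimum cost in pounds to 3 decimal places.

£0.516

Let x1 = kg of barley, x2 = kg of oat hulls, x3 = kg of barley bran, x4 = kg of soybean meal, x5 = kg of rice bran, x6 = kg of DDGS.
Minimize 0.29x1 + 0.11x2 + 0.2x3 + 0.67x4 + 0.19x5 + 0.32x6 subject to:
  3.2x1 + 1.2x2 + 9.1x3 + 5.9x4 + 16.5x5 + 7.5x6 ≥ 21.7   (phosphorus)
  0.6x1 + 1.6x2 + 1.2x3 + 3.2x4 + 0.6x5 + 0.8x6 ≥ 5.1   (calcium)
  x1, x2, x3, x4, x5, x6 ≥ 0.
The minimum-cost mix takes nothing from barley, barley bran, soybean meal, DDGS — only oat hulls, rice bran. The phosphorus and calcium requirements are met with equality.
Solving gives x2 = 2.77, x5 = 1.114.
Objective = 0.11·2.77 + 0.19·1.114 = 0.51636.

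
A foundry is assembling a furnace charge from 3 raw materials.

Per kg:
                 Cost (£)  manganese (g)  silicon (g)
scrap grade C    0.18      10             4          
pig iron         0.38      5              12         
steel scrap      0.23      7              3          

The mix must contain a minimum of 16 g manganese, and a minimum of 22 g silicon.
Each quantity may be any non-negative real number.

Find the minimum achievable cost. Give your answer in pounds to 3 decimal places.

£0.740

Let x1 = kg of scrap grade C, x2 = kg of pig iron, x3 = kg of steel scrap.
min 0.18x1 + 0.38x2 + 0.23x3 with:
  10x1 + 5x2 + 7x3 ≥ 16   (manganese)
  4x1 + 12x2 + 3x3 ≥ 22   (silicon)
  x1, x2, x3 ≥ 0.
The optimal basis is {scrap grade C, pig iron}; steel scrap drops out. Binding constraints: manganese and silicon.
Solving gives x1 = 0.82, x2 = 1.56.
Hence cost = 0.18·0.82 + 0.38·1.56 = £0.74040.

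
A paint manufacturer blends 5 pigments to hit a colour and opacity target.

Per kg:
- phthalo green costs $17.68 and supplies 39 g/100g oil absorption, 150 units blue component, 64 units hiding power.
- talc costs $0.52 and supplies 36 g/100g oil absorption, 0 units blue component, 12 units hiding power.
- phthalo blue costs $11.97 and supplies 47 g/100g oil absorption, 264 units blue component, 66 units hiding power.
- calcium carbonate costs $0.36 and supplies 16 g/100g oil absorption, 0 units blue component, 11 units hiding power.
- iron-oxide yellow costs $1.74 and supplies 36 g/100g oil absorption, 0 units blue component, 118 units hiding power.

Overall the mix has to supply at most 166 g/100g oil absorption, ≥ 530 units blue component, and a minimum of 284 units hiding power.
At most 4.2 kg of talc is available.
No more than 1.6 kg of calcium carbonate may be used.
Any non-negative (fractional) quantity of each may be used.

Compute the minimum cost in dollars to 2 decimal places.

$26.26

Let x1 = kg of phthalo green, x2 = kg of talc, x3 = kg of phthalo blue, x4 = kg of calcium carbonate, x5 = kg of iron-oxide yellow.
min 17.68x1 + 0.52x2 + 11.97x3 + 0.36x4 + 1.74x5 with:
  39x1 + 36x2 + 47x3 + 16x4 + 36x5 ≤ 166   (oil absorption)
  150x1 + 264x3 ≥ 530   (blue component)
  64x1 + 12x2 + 66x3 + 11x4 + 118x5 ≥ 284   (hiding power)
  x2 ≤ 4.2
  x4 ≤ 1.6
  x1, x2, x3, x4, x5 ≥ 0.
At the optimum only phthalo blue, iron-oxide yellow are positive (phthalo green, talc, calcium carbonate = 0). Binding constraints: blue component and hiding power.
Solving gives x3 = 2.0076, x5 = 1.2839.
Total cost: 11.97·2.0076 + 1.74·1.2839 = 26.26496.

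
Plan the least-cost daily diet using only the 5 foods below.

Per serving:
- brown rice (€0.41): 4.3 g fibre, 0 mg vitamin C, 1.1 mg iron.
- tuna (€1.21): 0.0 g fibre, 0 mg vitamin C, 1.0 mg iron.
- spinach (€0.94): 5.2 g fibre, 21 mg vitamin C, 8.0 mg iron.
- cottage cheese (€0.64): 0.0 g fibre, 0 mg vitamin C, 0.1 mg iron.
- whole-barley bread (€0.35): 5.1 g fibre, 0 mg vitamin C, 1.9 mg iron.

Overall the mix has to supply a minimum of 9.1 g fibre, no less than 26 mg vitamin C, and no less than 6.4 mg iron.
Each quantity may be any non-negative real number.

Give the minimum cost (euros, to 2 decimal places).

Set it up as a linear program. Let x1 = servings of brown rice, x2 = servings of tuna, x3 = servings of spinach, x4 = servings of cottage cheese, x5 = servings of whole-barley bread.
min 0.41x1 + 1.21x2 + 0.94x3 + 0.64x4 + 0.35x5 subject to:
  4.3x1 + 5.2x3 + 5.1x5 ≥ 9.1   (fibre)
  21x3 ≥ 26   (vitamin C)
  1.1x1 + 1x2 + 8x3 + 0.1x4 + 1.9x5 ≥ 6.4   (iron)
  x1, x2, x3, x4, x5 ≥ 0.
The minimum-cost mix takes nothing from brown rice, tuna, cottage cheese — only spinach, whole-barley bread. The fibre and vitamin C requirements are met with equality.
Optimal quantities: spinach = 1.238 servings, whole-barley bread = 0.5219 servings.
Hence cost = 0.94·1.238 + 0.35·0.5219 = €1.3464.

€1.35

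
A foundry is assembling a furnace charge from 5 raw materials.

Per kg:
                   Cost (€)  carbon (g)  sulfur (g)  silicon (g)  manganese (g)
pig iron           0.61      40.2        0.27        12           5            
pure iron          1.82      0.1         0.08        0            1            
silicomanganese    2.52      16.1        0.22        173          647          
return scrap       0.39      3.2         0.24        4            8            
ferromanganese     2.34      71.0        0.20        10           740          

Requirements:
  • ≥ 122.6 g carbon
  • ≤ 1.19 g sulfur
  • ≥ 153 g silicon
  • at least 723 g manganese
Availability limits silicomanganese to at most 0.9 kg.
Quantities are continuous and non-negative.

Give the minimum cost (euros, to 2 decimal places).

€3.91

This is a linear program. Let x1 = kg of pig iron, x2 = kg of pure iron, x3 = kg of silicomanganese, x4 = kg of return scrap, x5 = kg of ferromanganese.
min 0.61x1 + 1.82x2 + 2.52x3 + 0.39x4 + 2.34x5 s.t.:
  40.2x1 + 0.1x2 + 16.1x3 + 3.2x4 + 71x5 ≥ 122.6   (carbon)
  0.27x1 + 0.08x2 + 0.22x3 + 0.24x4 + 0.2x5 ≤ 1.19   (sulfur)
  12x1 + 173x3 + 4x4 + 10x5 ≥ 153   (silicon)
  5x1 + 1x2 + 647x3 + 8x4 + 740x5 ≥ 723   (manganese)
  x3 ≤ 0.9
  x1, x2, x3, x4, x5 ≥ 0.
At the optimum only pig iron, silicomanganese, ferromanganese are positive (pure iron, return scrap = 0). Binding constraints: carbon, silicon, manganese.
That vertex is x1 = 2.167, x3 = 0.7145, x5 = 0.3376.
Hence cost = 0.61·2.167 + 2.52·0.7145 + 2.34·0.3376 = €3.9124.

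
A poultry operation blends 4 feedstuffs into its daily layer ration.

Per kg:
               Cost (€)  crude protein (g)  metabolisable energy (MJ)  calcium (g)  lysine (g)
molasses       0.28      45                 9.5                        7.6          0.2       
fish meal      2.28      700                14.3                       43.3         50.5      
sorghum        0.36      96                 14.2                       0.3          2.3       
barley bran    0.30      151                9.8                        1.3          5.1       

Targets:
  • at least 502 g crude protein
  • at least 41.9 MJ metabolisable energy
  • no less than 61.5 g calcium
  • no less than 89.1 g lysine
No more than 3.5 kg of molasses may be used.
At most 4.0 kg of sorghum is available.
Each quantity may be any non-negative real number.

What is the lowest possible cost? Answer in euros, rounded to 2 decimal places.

€4.16

Treat it as an LP. Let x1 = kg of molasses, x2 = kg of fish meal, x3 = kg of sorghum, x4 = kg of barley bran.
Minimize 0.28x1 + 2.28x2 + 0.36x3 + 0.3x4 with:
  45x1 + 700x2 + 96x3 + 151x4 ≥ 502   (crude protein)
  9.5x1 + 14.3x2 + 14.2x3 + 9.8x4 ≥ 41.9   (metabolisable energy)
  7.6x1 + 43.3x2 + 0.3x3 + 1.3x4 ≥ 61.5   (calcium)
  0.2x1 + 50.5x2 + 2.3x3 + 5.1x4 ≥ 89.1   (lysine)
  x1 ≤ 3.5
  x3 ≤ 4
  x1, x2, x3, x4 ≥ 0.
At the optimum only fish meal, barley bran are positive (molasses, sorghum = 0). There the metabolisable energy and lysine constraints are tight.
So fish meal = 1.563 kg, barley bran = 1.995 kg.
Total cost: 2.28·1.563 + 0.3·1.995 = 4.1621.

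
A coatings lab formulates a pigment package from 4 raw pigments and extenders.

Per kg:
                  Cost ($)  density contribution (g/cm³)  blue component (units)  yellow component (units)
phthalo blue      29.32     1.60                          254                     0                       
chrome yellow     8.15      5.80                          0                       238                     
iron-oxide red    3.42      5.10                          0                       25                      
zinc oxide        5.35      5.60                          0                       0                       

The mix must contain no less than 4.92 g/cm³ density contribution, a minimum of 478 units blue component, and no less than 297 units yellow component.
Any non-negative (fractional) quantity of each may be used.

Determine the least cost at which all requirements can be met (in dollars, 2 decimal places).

$65.35

Let x1 = kg of phthalo blue, x2 = kg of chrome yellow, x3 = kg of iron-oxide red, x4 = kg of zinc oxide.
min 29.32x1 + 8.15x2 + 3.42x3 + 5.35x4 with:
  1.6x1 + 5.8x2 + 5.1x3 + 5.6x4 ≥ 4.92   (density contribution)
  254x1 ≥ 478   (blue component)
  238x2 + 25x3 ≥ 297   (yellow component)
  x1, x2, x3, x4 ≥ 0.
At the optimum only phthalo blue, chrome yellow are positive (iron-oxide red, zinc oxide = 0). The blue component and yellow component requirements are met with equality.
That vertex is x1 = 1.882, x2 = 1.248.
Total cost: 29.32·1.882 + 8.15·1.248 = 65.3514.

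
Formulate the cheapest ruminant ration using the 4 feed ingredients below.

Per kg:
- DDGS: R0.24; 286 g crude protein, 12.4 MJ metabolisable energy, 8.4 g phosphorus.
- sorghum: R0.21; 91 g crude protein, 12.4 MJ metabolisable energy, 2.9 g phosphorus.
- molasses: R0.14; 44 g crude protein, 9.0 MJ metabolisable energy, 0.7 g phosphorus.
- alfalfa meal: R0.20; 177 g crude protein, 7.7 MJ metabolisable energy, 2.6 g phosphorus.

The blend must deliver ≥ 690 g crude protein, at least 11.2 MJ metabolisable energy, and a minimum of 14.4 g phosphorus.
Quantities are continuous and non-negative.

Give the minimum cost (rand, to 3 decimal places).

Treat it as an LP. Let x1 = kg of DDGS, x2 = kg of sorghum, x3 = kg of molasses, x4 = kg of alfalfa meal.
Minimise 0.24x1 + 0.21x2 + 0.14x3 + 0.2x4 s.t.:
  286x1 + 91x2 + 44x3 + 177x4 ≥ 690   (crude protein)
  12.4x1 + 12.4x2 + 9x3 + 7.7x4 ≥ 11.2   (metabolisable energy)
  8.4x1 + 2.9x2 + 0.7x3 + 2.6x4 ≥ 14.4   (phosphorus)
  x1, x2, x3, x4 ≥ 0.
At the optimum only DDGS is positive (sorghum, molasses, alfalfa meal = 0). Binding constraint: crude protein.
So DDGS = 2.413 kg.
Hence cost = 0.24·2.413 = R0.57912.

R0.579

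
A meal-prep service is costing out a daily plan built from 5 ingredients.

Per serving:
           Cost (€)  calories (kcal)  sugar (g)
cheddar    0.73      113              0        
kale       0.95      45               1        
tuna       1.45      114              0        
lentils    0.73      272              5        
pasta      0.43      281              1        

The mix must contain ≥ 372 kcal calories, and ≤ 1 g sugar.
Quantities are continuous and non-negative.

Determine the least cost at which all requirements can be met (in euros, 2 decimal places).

This is a linear program. Let x1 = servings of cheddar, x2 = servings of kale, x3 = servings of tuna, x4 = servings of lentils, x5 = servings of pasta.
Minimise 0.73x1 + 0.95x2 + 1.45x3 + 0.73x4 + 0.43x5 with:
  113x1 + 45x2 + 114x3 + 272x4 + 281x5 ≥ 372   (calories)
  1x2 + 5x4 + 1x5 ≤ 1   (sugar)
  x1, x2, x3, x4, x5 ≥ 0.
The cheapest feasible vertex uses only cheddar, pasta; kale, tuna, lentils are not used. Binding constraints: calories and sugar.
Solving gives x1 = 0.8053, x5 = 1.
Hence cost = 0.73·0.8053 + 0.43·1 = €1.0179.

€1.02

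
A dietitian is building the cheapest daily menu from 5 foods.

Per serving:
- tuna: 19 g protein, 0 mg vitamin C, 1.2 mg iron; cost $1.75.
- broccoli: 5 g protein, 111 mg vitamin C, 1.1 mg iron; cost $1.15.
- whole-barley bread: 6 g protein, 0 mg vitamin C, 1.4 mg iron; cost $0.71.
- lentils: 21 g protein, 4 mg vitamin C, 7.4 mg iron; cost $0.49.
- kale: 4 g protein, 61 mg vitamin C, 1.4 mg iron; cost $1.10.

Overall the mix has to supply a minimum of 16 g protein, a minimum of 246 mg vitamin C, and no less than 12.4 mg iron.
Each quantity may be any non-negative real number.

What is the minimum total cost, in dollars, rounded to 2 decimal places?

This is a linear program. Let x1 = servings of tuna, x2 = servings of broccoli, x3 = servings of whole-barley bread, x4 = servings of lentils, x5 = servings of kale.
Minimize 1.75x1 + 1.15x2 + 0.71x3 + 0.49x4 + 1.1x5 with:
  19x1 + 5x2 + 6x3 + 21x4 + 4x5 ≥ 16   (protein)
  111x2 + 4x4 + 61x5 ≥ 246   (vitamin C)
  1.2x1 + 1.1x2 + 1.4x3 + 7.4x4 + 1.4x5 ≥ 12.4   (iron)
  x1, x2, x3, x4, x5 ≥ 0.
The minimum-cost mix takes nothing from tuna, whole-barley bread, kale — only broccoli, lentils. The vitamin C and iron requirements are met with equality.
Optimal quantities: broccoli = 2.167 servings, lentils = 1.353 servings.
Total cost: 1.15·2.167 + 0.49·1.353 = 3.15502.

$3.16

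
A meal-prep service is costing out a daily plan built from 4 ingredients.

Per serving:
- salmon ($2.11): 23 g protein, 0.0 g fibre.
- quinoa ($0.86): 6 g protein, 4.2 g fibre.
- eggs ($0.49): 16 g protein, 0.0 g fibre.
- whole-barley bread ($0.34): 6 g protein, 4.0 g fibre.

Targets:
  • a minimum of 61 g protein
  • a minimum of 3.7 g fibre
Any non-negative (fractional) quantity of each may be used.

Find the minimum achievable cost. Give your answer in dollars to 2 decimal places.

$2.01

Treat it as an LP. Let x1 = servings of salmon, x2 = servings of quinoa, x3 = servings of eggs, x4 = servings of whole-barley bread.
min 2.11x1 + 0.86x2 + 0.49x3 + 0.34x4 with:
  23x1 + 6x2 + 16x3 + 6x4 ≥ 61   (protein)
  4.2x2 + 4x4 ≥ 3.7   (fibre)
  x1, x2, x3, x4 ≥ 0.
The optimal basis is {eggs, whole-barley bread}; salmon, quinoa drop out. The protein and fibre requirements are met with equality.
That vertex is x3 = 3.466, x4 = 0.925.
Hence cost = 0.49·3.466 + 0.34·0.925 = $2.0128.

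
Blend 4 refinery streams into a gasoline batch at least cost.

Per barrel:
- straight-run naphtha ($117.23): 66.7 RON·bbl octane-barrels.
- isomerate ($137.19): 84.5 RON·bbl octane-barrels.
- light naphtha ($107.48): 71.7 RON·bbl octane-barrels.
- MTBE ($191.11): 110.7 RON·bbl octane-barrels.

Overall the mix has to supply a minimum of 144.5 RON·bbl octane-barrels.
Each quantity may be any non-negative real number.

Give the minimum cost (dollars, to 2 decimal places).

Let x1 = barrels of straight-run naphtha, x2 = barrels of isomerate, x3 = barrels of light naphtha, x4 = barrels of MTBE.
min 117.23x1 + 137.19x2 + 107.48x3 + 191.11x4 subject to:
  66.7x1 + 84.5x2 + 71.7x3 + 110.7x4 ≥ 144.5   (octane-barrels)
  x1, x2, x3, x4 ≥ 0.
The minimum-cost mix takes nothing from straight-run naphtha, isomerate, MTBE — only light naphtha. Binding constraint: octane-barrels.
That vertex is x3 = 2.01534.
Hence cost = 107.48·2.01534 = $216.6087.

$216.61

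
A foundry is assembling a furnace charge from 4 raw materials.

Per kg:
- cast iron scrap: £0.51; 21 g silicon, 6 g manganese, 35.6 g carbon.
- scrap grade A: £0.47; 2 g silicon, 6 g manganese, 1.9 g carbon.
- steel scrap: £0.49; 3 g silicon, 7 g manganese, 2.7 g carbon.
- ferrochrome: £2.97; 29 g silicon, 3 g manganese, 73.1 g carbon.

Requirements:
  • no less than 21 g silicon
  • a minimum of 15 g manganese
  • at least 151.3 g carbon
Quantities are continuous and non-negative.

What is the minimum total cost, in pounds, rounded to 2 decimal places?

Set it up as a linear program. Let x1 = kg of cast iron scrap, x2 = kg of scrap grade A, x3 = kg of steel scrap, x4 = kg of ferrochrome.
Minimize 0.51x1 + 0.47x2 + 0.49x3 + 2.97x4 s.t.:
  21x1 + 2x2 + 3x3 + 29x4 ≥ 21   (silicon)
  6x1 + 6x2 + 7x3 + 3x4 ≥ 15   (manganese)
  35.6x1 + 1.9x2 + 2.7x3 + 73.1x4 ≥ 151.3   (carbon)
  x1, x2, x3, x4 ≥ 0.
The cheapest feasible vertex uses only cast iron scrap; scrap grade A, steel scrap, ferrochrome are not used. There the carbon constraint is tight.
That vertex is x1 = 4.25.
Total cost: 0.51·4.25 = 2.1675.

£2.17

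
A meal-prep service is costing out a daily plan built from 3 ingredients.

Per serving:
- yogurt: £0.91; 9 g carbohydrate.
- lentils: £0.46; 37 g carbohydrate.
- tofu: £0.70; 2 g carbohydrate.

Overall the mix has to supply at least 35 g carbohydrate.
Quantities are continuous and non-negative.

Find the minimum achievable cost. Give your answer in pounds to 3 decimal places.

£0.435

Set it up as a linear program. Let x1 = servings of yogurt, x2 = servings of lentils, x3 = servings of tofu.
min 0.91x1 + 0.46x2 + 0.7x3 with:
  9x1 + 37x2 + 2x3 ≥ 35   (carbohydrate)
  x1, x2, x3 ≥ 0.
The minimum-cost mix takes nothing from yogurt, tofu — only lentils. There the carbohydrate constraint is tight.
Optimal quantities: lentils = 0.9459 servings.
Total cost: 0.46·0.9459 = 0.43511.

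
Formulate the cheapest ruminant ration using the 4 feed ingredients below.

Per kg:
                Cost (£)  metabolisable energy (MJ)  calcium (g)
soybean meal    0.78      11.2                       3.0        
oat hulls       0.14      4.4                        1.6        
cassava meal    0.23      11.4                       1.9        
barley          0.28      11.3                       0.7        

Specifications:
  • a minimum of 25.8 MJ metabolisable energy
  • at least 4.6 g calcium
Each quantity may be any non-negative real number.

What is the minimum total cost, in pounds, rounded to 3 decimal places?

Let x1 = kg of soybean meal, x2 = kg of oat hulls, x3 = kg of cassava meal, x4 = kg of barley.
Minimise 0.78x1 + 0.14x2 + 0.23x3 + 0.28x4 s.t.:
  11.2x1 + 4.4x2 + 11.4x3 + 11.3x4 ≥ 25.8   (metabolisable energy)
  3x1 + 1.6x2 + 1.9x3 + 0.7x4 ≥ 4.6   (calcium)
  x1, x2, x3, x4 ≥ 0.
The minimum-cost mix takes nothing from soybean meal, barley — only oat hulls, cassava meal. The metabolisable energy and calcium requirements are met with equality.
That vertex is x2 = 0.3462, x3 = 2.13.
Hence cost = 0.14·0.3462 + 0.23·2.13 = £0.53837.

£0.538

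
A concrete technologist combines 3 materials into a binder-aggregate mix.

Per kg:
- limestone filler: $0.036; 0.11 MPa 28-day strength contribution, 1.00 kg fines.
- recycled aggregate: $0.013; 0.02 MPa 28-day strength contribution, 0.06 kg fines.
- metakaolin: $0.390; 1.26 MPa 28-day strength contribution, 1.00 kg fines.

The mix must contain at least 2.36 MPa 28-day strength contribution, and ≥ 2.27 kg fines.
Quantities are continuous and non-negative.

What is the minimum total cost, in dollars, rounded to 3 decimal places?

$0.731

Let x1 = kg of limestone filler, x2 = kg of recycled aggregate, x3 = kg of metakaolin.
min 0.036x1 + 0.013x2 + 0.39x3 s.t.:
  0.11x1 + 0.02x2 + 1.26x3 ≥ 2.36   (28-day strength contribution)
  1x1 + 0.06x2 + 1x3 ≥ 2.27   (fines)
  x1, x2, x3 ≥ 0.
The cheapest feasible vertex uses only limestone filler, metakaolin; recycled aggregate is not used. The 28-day strength contribution and fines requirements are met with equality.
Optimal quantities: limestone filler = 0.435 kg, metakaolin = 1.835 kg.
Hence cost = 0.036·0.435 + 0.39·1.835 = $0.73131.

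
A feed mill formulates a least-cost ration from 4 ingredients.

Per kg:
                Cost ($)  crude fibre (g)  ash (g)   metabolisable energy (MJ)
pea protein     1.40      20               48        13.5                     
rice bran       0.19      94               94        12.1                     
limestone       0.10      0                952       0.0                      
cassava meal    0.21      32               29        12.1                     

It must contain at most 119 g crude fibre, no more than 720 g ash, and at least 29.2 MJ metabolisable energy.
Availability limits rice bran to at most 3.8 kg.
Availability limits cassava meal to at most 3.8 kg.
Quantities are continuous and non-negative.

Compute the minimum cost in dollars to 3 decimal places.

$0.493

Set it up as a linear program. Let x1 = kg of pea protein, x2 = kg of rice bran, x3 = kg of limestone, x4 = kg of cassava meal.
Minimize 1.4x1 + 0.19x2 + 0.1x3 + 0.21x4 s.t.:
  20x1 + 94x2 + 32x4 ≤ 119   (crude fibre)
  48x1 + 94x2 + 952x3 + 29x4 ≤ 720   (ash)
  13.5x1 + 12.1x2 + 12.1x4 ≥ 29.2   (metabolisable energy)
  x2 ≤ 3.8
  x4 ≤ 3.8
  x1, x2, x3, x4 ≥ 0.
The optimal basis is {rice bran, cassava meal}; pea protein, limestone drop out. There the crude fibre and metabolisable energy constraints are tight.
Solving gives x2 = 0.6738, x4 = 1.739.
Objective = 0.19·0.6738 + 0.21·1.739 = 0.49321.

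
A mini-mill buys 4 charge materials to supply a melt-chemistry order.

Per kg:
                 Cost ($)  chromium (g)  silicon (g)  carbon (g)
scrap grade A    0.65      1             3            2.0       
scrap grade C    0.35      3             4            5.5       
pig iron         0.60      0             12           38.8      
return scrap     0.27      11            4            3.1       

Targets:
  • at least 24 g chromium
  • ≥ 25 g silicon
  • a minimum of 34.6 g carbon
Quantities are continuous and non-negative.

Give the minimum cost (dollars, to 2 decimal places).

$1.40

Treat it as an LP. Let x1 = kg of scrap grade A, x2 = kg of scrap grade C, x3 = kg of pig iron, x4 = kg of return scrap.
Minimise 0.65x1 + 0.35x2 + 0.6x3 + 0.27x4 with:
  1x1 + 3x2 + 11x4 ≥ 24   (chromium)
  3x1 + 4x2 + 12x3 + 4x4 ≥ 25   (silicon)
  2x1 + 5.5x2 + 38.8x3 + 3.1x4 ≥ 34.6   (carbon)
  x1, x2, x3, x4 ≥ 0.
The optimal basis is {pig iron, return scrap}; scrap grade A, scrap grade C drop out. The chromium and silicon requirements are met with equality.
That vertex is x3 = 1.356, x4 = 2.182.
Cost = 0.6·1.356 + 0.27·2.182 = 1.4027.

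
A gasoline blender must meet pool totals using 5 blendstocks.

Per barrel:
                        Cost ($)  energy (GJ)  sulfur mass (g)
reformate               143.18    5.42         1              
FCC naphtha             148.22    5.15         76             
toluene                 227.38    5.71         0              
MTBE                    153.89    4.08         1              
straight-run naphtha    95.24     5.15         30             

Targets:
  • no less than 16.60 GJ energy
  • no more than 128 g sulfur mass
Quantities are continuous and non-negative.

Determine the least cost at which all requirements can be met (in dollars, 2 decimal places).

Set it up as a linear program. Let x1 = barrels of reformate, x2 = barrels of FCC naphtha, x3 = barrels of toluene, x4 = barrels of MTBE, x5 = barrels of straight-run naphtha.
min 143.18x1 + 148.22x2 + 227.38x3 + 153.89x4 + 95.24x5 subject to:
  5.42x1 + 5.15x2 + 5.71x3 + 4.08x4 + 5.15x5 ≥ 16.6   (energy)
  1x1 + 76x2 + 1x4 + 30x5 ≤ 128   (sulfur mass)
  x1, x2, x3, x4, x5 ≥ 0.
The optimal basis is {straight-run naphtha}; reformate, FCC naphtha, toluene, MTBE drop out. There the energy constraint is tight.
So straight-run naphtha = 3.2233 barrels.
Hence cost = 95.24·3.2233 = $306.9871.

$306.99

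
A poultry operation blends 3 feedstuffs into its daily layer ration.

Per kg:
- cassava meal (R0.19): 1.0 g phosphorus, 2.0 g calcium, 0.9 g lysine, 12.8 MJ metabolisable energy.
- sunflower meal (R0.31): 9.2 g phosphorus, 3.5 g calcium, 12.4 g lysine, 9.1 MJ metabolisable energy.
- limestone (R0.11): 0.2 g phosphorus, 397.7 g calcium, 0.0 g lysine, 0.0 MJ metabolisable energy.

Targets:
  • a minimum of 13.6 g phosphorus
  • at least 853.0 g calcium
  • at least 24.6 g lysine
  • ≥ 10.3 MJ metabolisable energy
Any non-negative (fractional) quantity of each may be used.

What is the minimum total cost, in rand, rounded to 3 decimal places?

Set it up as a linear program. Let x1 = kg of cassava meal, x2 = kg of sunflower meal, x3 = kg of limestone.
Minimize 0.19x1 + 0.31x2 + 0.11x3 with:
  1x1 + 9.2x2 + 0.2x3 ≥ 13.6   (phosphorus)
  2x1 + 3.5x2 + 397.7x3 ≥ 853   (calcium)
  0.9x1 + 12.4x2 ≥ 24.6   (lysine)
  12.8x1 + 9.1x2 ≥ 10.3   (metabolisable energy)
  x1, x2, x3 ≥ 0.
The cheapest feasible vertex uses only sunflower meal, limestone; cassava meal is not used. Binding constraints: calcium and lysine.
That vertex is x2 = 1.984, x3 = 2.127.
Total cost: 0.31·1.984 + 0.11·2.127 = 0.84901.

R0.849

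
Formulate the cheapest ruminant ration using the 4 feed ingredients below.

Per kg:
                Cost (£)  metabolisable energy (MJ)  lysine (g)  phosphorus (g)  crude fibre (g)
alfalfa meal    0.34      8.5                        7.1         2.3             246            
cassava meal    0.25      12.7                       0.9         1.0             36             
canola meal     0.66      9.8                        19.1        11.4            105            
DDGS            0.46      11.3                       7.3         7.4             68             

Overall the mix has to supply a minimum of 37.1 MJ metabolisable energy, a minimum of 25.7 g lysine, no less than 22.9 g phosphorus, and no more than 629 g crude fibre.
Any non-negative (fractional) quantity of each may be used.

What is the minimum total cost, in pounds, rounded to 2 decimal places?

Let x1 = kg of alfalfa meal, x2 = kg of cassava meal, x3 = kg of canola meal, x4 = kg of DDGS.
Minimise 0.34x1 + 0.25x2 + 0.66x3 + 0.46x4 subject to:
  8.5x1 + 12.7x2 + 9.8x3 + 11.3x4 ≥ 37.1   (metabolisable energy)
  7.1x1 + 0.9x2 + 19.1x3 + 7.3x4 ≥ 25.7   (lysine)
  2.3x1 + 1x2 + 11.4x3 + 7.4x4 ≥ 22.9   (phosphorus)
  246x1 + 36x2 + 105x3 + 68x4 ≤ 629   (crude fibre)
  x1, x2, x3, x4 ≥ 0.
The cheapest feasible vertex uses only cassava meal, canola meal, DDGS; alfalfa meal is not used. The metabolisable energy, lysine, phosphorus requirements are met with equality.
That vertex is x2 = 0.4638, x3 = 0.401, x4 = 2.414.
Total cost: 0.25·0.4638 + 0.66·0.401 + 0.46·2.414 = 1.4911.

£1.49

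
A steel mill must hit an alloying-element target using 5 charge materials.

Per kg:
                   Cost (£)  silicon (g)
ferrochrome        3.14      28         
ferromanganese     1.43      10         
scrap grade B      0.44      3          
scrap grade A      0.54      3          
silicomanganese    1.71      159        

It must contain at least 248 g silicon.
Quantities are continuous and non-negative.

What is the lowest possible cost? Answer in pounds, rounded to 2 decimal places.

Let x1 = kg of ferrochrome, x2 = kg of ferromanganese, x3 = kg of scrap grade B, x4 = kg of scrap grade A, x5 = kg of silicomanganese.
Minimize 3.14x1 + 1.43x2 + 0.44x3 + 0.54x4 + 1.71x5 s.t.:
  28x1 + 10x2 + 3x3 + 3x4 + 159x5 ≥ 248   (silicon)
  x1, x2, x3, x4, x5 ≥ 0.
The minimum-cost mix takes nothing from ferrochrome, ferromanganese, scrap grade B, scrap grade A — only silicomanganese. Binding constraint: silicon.
Optimal quantities: silicomanganese = 1.56 kg.
Hence cost = 1.71·1.56 = £2.6676.

£2.67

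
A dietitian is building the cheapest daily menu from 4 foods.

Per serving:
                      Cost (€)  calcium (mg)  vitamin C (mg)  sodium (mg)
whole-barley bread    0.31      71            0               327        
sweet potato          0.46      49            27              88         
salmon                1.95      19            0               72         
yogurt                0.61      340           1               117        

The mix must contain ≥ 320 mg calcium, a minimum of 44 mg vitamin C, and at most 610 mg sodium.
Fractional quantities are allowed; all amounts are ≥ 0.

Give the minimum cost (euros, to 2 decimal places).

Set it up as a linear program. Let x1 = servings of whole-barley bread, x2 = servings of sweet potato, x3 = servings of salmon, x4 = servings of yogurt.
Minimise 0.31x1 + 0.46x2 + 1.95x3 + 0.61x4 subject to:
  71x1 + 49x2 + 19x3 + 340x4 ≥ 320   (calcium)
  27x2 + 1x4 ≥ 44   (vitamin C)
  327x1 + 88x2 + 72x3 + 117x4 ≤ 610   (sodium)
  x1, x2, x3, x4 ≥ 0.
At the optimum only sweet potato, yogurt are positive (whole-barley bread, salmon = 0). There the calcium and vitamin C constraints are tight.
Optimal quantities: sweet potato = 1.603 servings, yogurt = 0.7101 servings.
Total cost: 0.46·1.603 + 0.61·0.7101 = 1.1705.

€1.17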